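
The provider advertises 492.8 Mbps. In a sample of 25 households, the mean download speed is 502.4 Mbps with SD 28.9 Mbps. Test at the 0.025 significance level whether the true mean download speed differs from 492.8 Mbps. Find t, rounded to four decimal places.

H0: μ = 492.8; H1: μ ≠ 492.8 (one-sample t-test, two-sided).
t = (x̄ − μ₀)/(s/√n) = (502.4 − 492.8)/(28.9/√25) = 1.6609
df = n − 1 = 24
Two-sided p-value ≈ 0.1097
Since p ≈ 0.1097 > α = 0.025, fail to reject H0; the evidence is not statistically significant.

1.6609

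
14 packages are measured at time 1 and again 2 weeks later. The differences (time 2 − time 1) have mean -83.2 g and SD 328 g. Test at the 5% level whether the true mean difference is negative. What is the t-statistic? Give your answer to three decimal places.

-0.949

H0: μ_d = 0; H1: μ_d < 0 (paired t-test on the differences, left-tailed).
t = d̄/(s_d/√n) = -83.2/(328/√14) = -0.949
df = n − 1 = 13
p-value = P(T ≤ -0.949) ≈ 0.1799
Since p ≈ 0.1799 > α = 0.05, fail to reject H0; the data do not provide sufficient evidence against H0.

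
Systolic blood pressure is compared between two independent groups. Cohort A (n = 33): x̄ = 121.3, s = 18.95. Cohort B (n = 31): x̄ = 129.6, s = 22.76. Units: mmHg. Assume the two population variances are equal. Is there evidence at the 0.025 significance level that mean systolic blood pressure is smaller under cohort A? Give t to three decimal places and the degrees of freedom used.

Let group 1 = cohort A, group 2 = cohort B. H0: μ_1 = μ_2; H1: μ_1 < μ_2 (two-sample pooled-variance t-test, left-tailed).
s_p² = [(33−1)·18.95² + (31−1)·22.76²]/(33+31−2) = 435.997
t = (121.3 − 129.6)/√[435.997·(1/33 + 1/31)] = -1.589
df = n₁ + n₂ − 2 = 62
p-value = P(T ≤ -1.589) ≈ 0.059
Since p ≈ 0.059 > α = 0.025, fail to reject H0; the evidence is not statistically significant.

t = -1.589, df = 62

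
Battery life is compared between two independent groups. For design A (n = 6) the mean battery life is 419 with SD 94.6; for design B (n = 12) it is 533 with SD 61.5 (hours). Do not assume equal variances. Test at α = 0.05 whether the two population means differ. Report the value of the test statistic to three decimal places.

Let group 1 = design A, group 2 = design B. H0: μ_1 = μ_2; H1: μ_1 ≠ μ_2 (Welch's two-sample t-test, two-sided).
t = (x̄_1 − x̄_2)/√(s_1²/n_1 + s_2²/n_2) = (419 − 533)/√(94.6²/6 + 61.5²/12) = -2.682
Welch–Satterthwaite df ≈ 7.19
Two-sided p-value ≈ 0.031
Since p ≈ 0.031 < α = 0.05, reject H0; the evidence is statistically significant.

-2.682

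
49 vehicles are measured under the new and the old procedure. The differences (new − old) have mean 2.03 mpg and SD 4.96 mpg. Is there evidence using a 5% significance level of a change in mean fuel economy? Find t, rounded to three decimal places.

2.865

H0: μ_d = 0; H1: μ_d ≠ 0 (paired t-test on the differences, two-sided).
t = d̄/(s_d/√n) = 2.03/(4.96/√49) = 2.865
df = n − 1 = 48
Two-sided p-value ≈ 0.0062
Since p ≈ 0.0062 < α = 0.05, reject H0; the evidence is statistically significant.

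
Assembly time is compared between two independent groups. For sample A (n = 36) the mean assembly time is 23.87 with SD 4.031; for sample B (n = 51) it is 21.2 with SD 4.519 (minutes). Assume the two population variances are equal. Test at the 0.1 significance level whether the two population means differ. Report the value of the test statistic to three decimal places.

2.836

Let group 1 = sample A, group 2 = sample B. H0: μ_1 = μ_2; H1: μ_1 ≠ μ_2 (two-sample pooled-variance t-test, two-sided).
s_p² = [(36−1)·4.031² + (51−1)·4.519²]/(36+51−2) = 18.7033
t = (23.87 − 21.2)/√[18.7033·(1/36 + 1/51)] = 2.836
df = n₁ + n₂ − 2 = 85
Two-sided p-value ≈ 0.006
Since p ≈ 0.006 < α = 0.1, reject H0; the evidence is statistically significant.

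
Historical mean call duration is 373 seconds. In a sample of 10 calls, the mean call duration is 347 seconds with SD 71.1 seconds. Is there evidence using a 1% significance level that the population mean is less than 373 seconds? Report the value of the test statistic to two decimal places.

-1.16

H0: μ = 373; H1: μ < 373 (one-sample t-test, left-tailed).
t = (x̄ − μ₀)/(s/√n) = (347 − 373)/(71.1/√10) = -1.16
df = n − 1 = 9
p-value = P(T ≤ -1.16) ≈ 0.1386
Since p ≈ 0.1386 > α = 0.01, fail to reject H0; the data do not provide sufficient evidence against H0.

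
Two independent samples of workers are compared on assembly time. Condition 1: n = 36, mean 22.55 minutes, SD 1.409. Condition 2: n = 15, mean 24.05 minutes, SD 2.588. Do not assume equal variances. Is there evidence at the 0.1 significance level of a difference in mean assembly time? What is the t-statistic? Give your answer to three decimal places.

Let group 1 = condition 1, group 2 = condition 2. H0: μ_1 = μ_2; H1: μ_1 ≠ μ_2 (Welch's two-sample t-test, two-sided).
t = (x̄_1 − x̄_2)/√(s_1²/n_1 + s_2²/n_2) = (22.55 − 24.05)/√(1.409²/36 + 2.588²/15) = -2.118
Welch–Satterthwaite df ≈ 17.56
Two-sided p-value ≈ 0.049
Since p ≈ 0.049 < α = 0.1, reject H0; the evidence is statistically significant.

-2.118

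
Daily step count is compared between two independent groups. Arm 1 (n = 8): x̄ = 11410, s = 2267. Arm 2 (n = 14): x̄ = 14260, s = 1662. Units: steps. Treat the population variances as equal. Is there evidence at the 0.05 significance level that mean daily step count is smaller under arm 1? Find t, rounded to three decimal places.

-3.392

Let group 1 = arm 1, group 2 = arm 2. H0: μ_1 = μ_2; H1: μ_1 < μ_2 (two-sample pooled-variance t-test, left-tailed).
s_p² = [(8−1)·2267² + (14−1)·1662²]/(8+14−2) = 3594210
t = (11410 − 14260)/√[3594210·(1/8 + 1/14)] = -3.392
df = n₁ + n₂ − 2 = 20
p-value = P(T ≤ -3.392) ≈ 0.0014
Since p ≈ 0.0014 < α = 0.05, reject H0; the evidence is statistically significant.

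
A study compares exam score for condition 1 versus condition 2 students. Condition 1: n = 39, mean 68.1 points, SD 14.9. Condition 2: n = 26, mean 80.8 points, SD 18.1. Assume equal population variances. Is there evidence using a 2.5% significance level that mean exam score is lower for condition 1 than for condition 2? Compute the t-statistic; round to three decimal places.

-3.088

Let group 1 = condition 1, group 2 = condition 2. H0: μ_1 = μ_2; H1: μ_1 < μ_2 (two-sample pooled-variance t-test, left-tailed).
s_p² = [(39−1)·14.9² + (26−1)·18.1²]/(39+26−2) = 263.915
t = (68.1 − 80.8)/√[263.915·(1/39 + 1/26)] = -3.088
df = n₁ + n₂ − 2 = 63
p-value = P(T ≤ -3.088) ≈ 0.0015
Since p ≈ 0.0015 < α = 0.025, reject H0; the data support H1.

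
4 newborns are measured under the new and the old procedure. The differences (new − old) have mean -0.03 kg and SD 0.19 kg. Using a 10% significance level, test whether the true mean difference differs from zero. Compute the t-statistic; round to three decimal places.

-0.316

H0: μ_d = 0; H1: μ_d ≠ 0 (paired t-test on the differences, two-sided).
t = d̄/(s_d/√n) = -0.03/(0.19/√4) = -0.316
df = n − 1 = 3
Two-sided p-value ≈ 0.7729
Since p ≈ 0.7729 > α = 0.1, fail to reject H0; the evidence is not statistically significant.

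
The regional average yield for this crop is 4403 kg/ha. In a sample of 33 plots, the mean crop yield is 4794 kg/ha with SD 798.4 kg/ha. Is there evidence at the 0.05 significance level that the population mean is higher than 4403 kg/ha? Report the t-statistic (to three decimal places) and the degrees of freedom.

t = 2.813, df = 32

H0: μ = 4403; H1: μ > 4403 (one-sample t-test, right-tailed).
t = (x̄ − μ₀)/(s/√n) = (4794 − 4403)/(798.4/√33) = 2.813
df = n − 1 = 32
p-value = P(T ≥ 2.813) ≈ 0.0042
Since p ≈ 0.0042 < α = 0.05, reject H0; the evidence is statistically significant.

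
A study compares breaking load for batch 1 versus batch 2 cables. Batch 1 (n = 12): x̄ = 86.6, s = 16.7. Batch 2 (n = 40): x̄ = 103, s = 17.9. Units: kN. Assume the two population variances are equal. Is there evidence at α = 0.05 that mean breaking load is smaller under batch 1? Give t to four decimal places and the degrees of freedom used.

Let group 1 = batch 1, group 2 = batch 2. H0: μ_1 = μ_2; H1: μ_1 < μ_2 (two-sample pooled-variance t-test, left-tailed).
s_p² = [(12−1)·16.7² + (40−1)·17.9²]/(12+40−2) = 311.276
t = (86.6 − 103)/√[311.276·(1/12 + 1/40)] = -2.8242
df = n₁ + n₂ − 2 = 50
p-value = P(T ≤ -2.8242) ≈ 0.003
Since p ≈ 0.003 < α = 0.05, reject H0; the data support H1.

t = -2.8242, df = 50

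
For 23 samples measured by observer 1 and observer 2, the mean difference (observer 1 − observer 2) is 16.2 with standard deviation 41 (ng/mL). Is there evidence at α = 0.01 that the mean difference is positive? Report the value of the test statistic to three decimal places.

1.895

H0: μ_d = 0; H1: μ_d > 0 (paired t-test on the differences, right-tailed).
t = d̄/(s_d/√n) = 16.2/(41/√23) = 1.895
df = n − 1 = 22
p-value = P(T ≥ 1.895) ≈ 0.036
Since p ≈ 0.036 > α = 0.01, fail to reject H0; the data do not provide sufficient evidence against H0.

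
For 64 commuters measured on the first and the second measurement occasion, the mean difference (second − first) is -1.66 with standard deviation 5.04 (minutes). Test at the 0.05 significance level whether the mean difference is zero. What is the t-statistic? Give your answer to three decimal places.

-2.635

H0: μ_d = 0; H1: μ_d ≠ 0 (paired t-test on the differences, two-sided).
t = d̄/(s_d/√n) = -1.66/(5.04/√64) = -2.635
df = n − 1 = 63
Two-sided p-value ≈ 0.0106
Since p ≈ 0.0106 < α = 0.05, reject H0; the evidence is statistically significant.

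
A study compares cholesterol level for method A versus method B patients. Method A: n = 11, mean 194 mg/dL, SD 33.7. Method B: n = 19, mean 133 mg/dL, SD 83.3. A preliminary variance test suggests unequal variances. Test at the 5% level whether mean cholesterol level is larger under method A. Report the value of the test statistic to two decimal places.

2.82

Let group 1 = method A, group 2 = method B. H0: μ_1 = μ_2; H1: μ_1 > μ_2 (Welch's two-sample t-test, right-tailed).
t = (x̄_1 − x̄_2)/√(s_1²/n_1 + s_2²/n_2) = (194 − 133)/√(33.7²/11 + 83.3²/19) = 2.82
Welch–Satterthwaite df ≈ 25.89
p-value = P(T ≥ 2.82) ≈ 0.005
Since p ≈ 0.005 < α = 0.05, reject H0; the evidence is statistically significant.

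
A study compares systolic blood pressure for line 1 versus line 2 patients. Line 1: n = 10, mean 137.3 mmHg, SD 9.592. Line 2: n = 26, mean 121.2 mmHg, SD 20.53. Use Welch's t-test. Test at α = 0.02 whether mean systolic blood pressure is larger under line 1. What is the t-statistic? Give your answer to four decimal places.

3.1938

Let group 1 = line 1, group 2 = line 2. H0: μ_1 = μ_2; H1: μ_1 > μ_2 (Welch's two-sample t-test, right-tailed).
t = (x̄_1 − x̄_2)/√(s_1²/n_1 + s_2²/n_2) = (137.3 − 121.2)/√(9.592²/10 + 20.53²/26) = 3.1938
Welch–Satterthwaite df ≈ 32.42
p-value = P(T ≥ 3.1938) ≈ 0.0016
Since p ≈ 0.0016 < α = 0.02, reject H0; the data support H1.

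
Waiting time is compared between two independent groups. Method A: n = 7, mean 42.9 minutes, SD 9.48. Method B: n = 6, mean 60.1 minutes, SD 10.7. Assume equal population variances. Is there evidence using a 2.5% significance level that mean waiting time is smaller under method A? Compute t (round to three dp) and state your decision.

Let group 1 = method A, group 2 = method B. H0: μ_1 = μ_2; H1: μ_1 < μ_2 (two-sample pooled-variance t-test, left-tailed).
s_p² = [(7−1)·9.48² + (6−1)·10.7²]/(7+6−2) = 101.061
t = (42.9 − 60.1)/√[101.061·(1/7 + 1/6)] = -3.075
df = n₁ + n₂ − 2 = 11
p-value = P(T ≤ -3.075) ≈ 0.0053
Since p ≈ 0.0053 < α = 0.025, reject H0; the data support H1.

t = -3.075; reject H0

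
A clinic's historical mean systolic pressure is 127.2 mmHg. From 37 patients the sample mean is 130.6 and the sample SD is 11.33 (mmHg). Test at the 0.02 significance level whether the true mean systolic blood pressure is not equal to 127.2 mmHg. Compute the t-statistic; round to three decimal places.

H0: μ = 127.2; H1: μ ≠ 127.2 (one-sample t-test, two-sided).
t = (x̄ − μ₀)/(s/√n) = (130.6 − 127.2)/(11.33/√37) = 1.825
df = n − 1 = 36
Two-sided p-value ≈ 0.076
Since p ≈ 0.076 > α = 0.02, fail to reject H0; the evidence is not statistically significant.

1.825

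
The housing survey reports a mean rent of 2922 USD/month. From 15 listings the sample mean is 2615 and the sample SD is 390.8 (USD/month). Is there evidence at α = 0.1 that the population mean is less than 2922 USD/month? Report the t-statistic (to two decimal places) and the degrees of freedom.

H0: μ = 2922; H1: μ < 2922 (one-sample t-test, left-tailed).
t = (x̄ − μ₀)/(s/√n) = (2615 − 2922)/(390.8/√15) = -3.04
df = n − 1 = 14
p-value = P(T ≤ -3.04) ≈ 0.0044
Since p ≈ 0.0044 < α = 0.1, reject H0; the evidence is statistically significant.

t = -3.04, df = 14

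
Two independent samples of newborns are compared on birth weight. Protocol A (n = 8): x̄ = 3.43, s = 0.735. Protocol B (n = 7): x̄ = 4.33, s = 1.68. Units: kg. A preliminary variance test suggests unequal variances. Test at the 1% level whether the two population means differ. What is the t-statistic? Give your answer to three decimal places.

-1.312

Let group 1 = protocol A, group 2 = protocol B. H0: μ_1 = μ_2; H1: μ_1 ≠ μ_2 (Welch's two-sample t-test, two-sided).
t = (x̄_1 − x̄_2)/√(s_1²/n_1 + s_2²/n_2) = (3.43 − 4.33)/√(0.735²/8 + 1.68²/7) = -1.312
Welch–Satterthwaite df ≈ 7.99
Two-sided p-value ≈ 0.2260
Since p ≈ 0.2260 > α = 0.01, fail to reject H0; the data do not provide sufficient evidence against H0.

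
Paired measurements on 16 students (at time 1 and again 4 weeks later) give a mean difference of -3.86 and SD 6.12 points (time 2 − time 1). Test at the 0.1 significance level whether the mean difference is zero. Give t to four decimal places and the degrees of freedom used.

t = -2.5229, df = 15

H0: μ_d = 0; H1: μ_d ≠ 0 (paired t-test on the differences, two-sided).
t = d̄/(s_d/√n) = -3.86/(6.12/√16) = -2.5229
df = n − 1 = 15
Two-sided p-value ≈ 0.023
Since p ≈ 0.023 < α = 0.1, reject H0; the evidence is statistically significant.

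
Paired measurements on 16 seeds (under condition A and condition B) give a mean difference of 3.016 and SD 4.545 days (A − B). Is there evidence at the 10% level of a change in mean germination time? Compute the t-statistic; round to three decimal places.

2.654

H0: μ_d = 0; H1: μ_d ≠ 0 (paired t-test on the differences, two-sided).
t = d̄/(s_d/√n) = 3.016/(4.545/√16) = 2.654
df = n − 1 = 15
Two-sided p-value ≈ 0.0180
Since p ≈ 0.0180 < α = 0.1, reject H0; the data support H1.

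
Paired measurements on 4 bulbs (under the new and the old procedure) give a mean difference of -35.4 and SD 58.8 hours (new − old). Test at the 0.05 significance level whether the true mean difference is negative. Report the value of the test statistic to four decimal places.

-1.2041

H0: μ_d = 0; H1: μ_d < 0 (paired t-test on the differences, left-tailed).
t = d̄/(s_d/√n) = -35.4/(58.8/√4) = -1.2041
df = n − 1 = 3
p-value = P(T ≤ -1.2041) ≈ 0.1574
Since p ≈ 0.1574 > α = 0.05, fail to reject H0; the evidence is not statistically significant.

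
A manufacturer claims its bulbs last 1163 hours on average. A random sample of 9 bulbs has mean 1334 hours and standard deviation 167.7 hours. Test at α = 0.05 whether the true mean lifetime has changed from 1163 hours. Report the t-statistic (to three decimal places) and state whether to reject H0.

H0: μ = 1163; H1: μ ≠ 1163 (one-sample t-test, two-sided).
t = (x̄ − μ₀)/(s/√n) = (1334 − 1163)/(167.7/√9) = 3.059
df = n − 1 = 8
Two-sided p-value ≈ 0.016
Since p ≈ 0.016 < α = 0.05, reject H0; the data support H1.

t = 3.059; reject H0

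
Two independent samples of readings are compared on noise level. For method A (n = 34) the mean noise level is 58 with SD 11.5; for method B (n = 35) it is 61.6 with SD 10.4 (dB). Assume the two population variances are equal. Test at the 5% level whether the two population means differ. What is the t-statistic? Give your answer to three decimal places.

-1.365

Let group 1 = method A, group 2 = method B. H0: μ_1 = μ_2; H1: μ_1 ≠ μ_2 (two-sample pooled-variance t-test, two-sided).
s_p² = [(34−1)·11.5² + (35−1)·10.4²]/(34+35−2) = 120.025
t = (58 − 61.6)/√[120.025·(1/34 + 1/35)] = -1.365
df = n₁ + n₂ − 2 = 67
Two-sided p-value ≈ 0.177
Since p ≈ 0.177 > α = 0.05, fail to reject H0; the data do not provide sufficient evidence against H0.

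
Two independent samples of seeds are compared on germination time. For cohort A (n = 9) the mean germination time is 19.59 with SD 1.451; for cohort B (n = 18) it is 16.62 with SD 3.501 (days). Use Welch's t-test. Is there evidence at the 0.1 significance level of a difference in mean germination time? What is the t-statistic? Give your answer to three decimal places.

3.105

Let group 1 = cohort A, group 2 = cohort B. H0: μ_1 = μ_2; H1: μ_1 ≠ μ_2 (Welch's two-sample t-test, two-sided).
t = (x̄_1 − x̄_2)/√(s_1²/n_1 + s_2²/n_2) = (19.59 − 16.62)/√(1.451²/9 + 3.501²/18) = 3.105
Welch–Satterthwaite df ≈ 24.53
Two-sided p-value ≈ 0.0047
Since p ≈ 0.0047 < α = 0.1, reject H0; the evidence is statistically significant.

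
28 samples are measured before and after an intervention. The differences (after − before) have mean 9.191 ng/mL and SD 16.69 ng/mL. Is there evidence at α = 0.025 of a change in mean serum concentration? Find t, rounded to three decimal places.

2.914

H0: μ_d = 0; H1: μ_d ≠ 0 (paired t-test on the differences, two-sided).
t = d̄/(s_d/√n) = 9.191/(16.69/√28) = 2.914
df = n − 1 = 27
Two-sided p-value ≈ 0.0071
Since p ≈ 0.0071 < α = 0.025, reject H0; the evidence is statistically significant.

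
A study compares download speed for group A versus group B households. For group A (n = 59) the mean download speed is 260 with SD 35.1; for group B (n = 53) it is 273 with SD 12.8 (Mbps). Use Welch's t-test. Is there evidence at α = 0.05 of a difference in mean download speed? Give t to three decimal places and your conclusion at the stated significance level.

Let group 1 = group A, group 2 = group B. H0: μ_1 = μ_2; H1: μ_1 ≠ μ_2 (Welch's two-sample t-test, two-sided).
t = (x̄_1 − x̄_2)/√(s_1²/n_1 + s_2²/n_2) = (260 − 273)/√(35.1²/59 + 12.8²/53) = -2.655
Welch–Satterthwaite df ≈ 74.62
Two-sided p-value ≈ 0.0097
Since p ≈ 0.0097 < α = 0.05, reject H0; the evidence is statistically significant.

t = -2.655; reject H0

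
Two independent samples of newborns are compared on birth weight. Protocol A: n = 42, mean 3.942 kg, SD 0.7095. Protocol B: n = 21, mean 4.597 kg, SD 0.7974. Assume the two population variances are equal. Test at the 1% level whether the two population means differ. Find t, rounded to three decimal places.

-3.314

Let group 1 = protocol A, group 2 = protocol B. H0: μ_1 = μ_2; H1: μ_1 ≠ μ_2 (two-sample pooled-variance t-test, two-sided).
s_p² = [(42−1)·0.7095² + (21−1)·0.7974²]/(42+21−2) = 0.546819
t = (3.942 − 4.597)/√[0.546819·(1/42 + 1/21)] = -3.314
df = n₁ + n₂ − 2 = 61
Two-sided p-value ≈ 0.0015
Since p ≈ 0.0015 < α = 0.01, reject H0; the data support H1.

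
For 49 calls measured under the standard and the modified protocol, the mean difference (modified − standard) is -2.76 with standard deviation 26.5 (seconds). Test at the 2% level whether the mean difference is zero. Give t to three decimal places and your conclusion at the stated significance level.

t = -0.729; fail to reject H0

H0: μ_d = 0; H1: μ_d ≠ 0 (paired t-test on the differences, two-sided).
t = d̄/(s_d/√n) = -2.76/(26.5/√49) = -0.729
df = n − 1 = 48
Two-sided p-value ≈ 0.4695
Since p ≈ 0.4695 > α = 0.02, fail to reject H0; the evidence is not statistically significant.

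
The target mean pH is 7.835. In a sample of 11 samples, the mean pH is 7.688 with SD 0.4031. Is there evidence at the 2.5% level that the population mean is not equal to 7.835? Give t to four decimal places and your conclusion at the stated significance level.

t = -1.2095; fail to reject H0

H0: μ = 7.835; H1: μ ≠ 7.835 (one-sample t-test, two-sided).
t = (x̄ − μ₀)/(s/√n) = (7.688 − 7.835)/(0.4031/√11) = -1.2095
df = n − 1 = 10
Two-sided p-value ≈ 0.254
Since p ≈ 0.254 > α = 0.025, fail to reject H0; the data do not provide sufficient evidence against H0.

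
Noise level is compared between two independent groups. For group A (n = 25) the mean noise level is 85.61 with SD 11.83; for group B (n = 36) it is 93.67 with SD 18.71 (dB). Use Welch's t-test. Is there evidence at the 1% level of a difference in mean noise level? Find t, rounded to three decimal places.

Let group 1 = group A, group 2 = group B. H0: μ_1 = μ_2; H1: μ_1 ≠ μ_2 (Welch's two-sample t-test, two-sided).
t = (x̄_1 − x̄_2)/√(s_1²/n_1 + s_2²/n_2) = (85.61 − 93.67)/√(11.83²/25 + 18.71²/36) = -2.059
Welch–Satterthwaite df ≈ 58.58
Two-sided p-value ≈ 0.044
Since p ≈ 0.044 > α = 0.01, fail to reject H0; the evidence is not statistically significant.

-2.059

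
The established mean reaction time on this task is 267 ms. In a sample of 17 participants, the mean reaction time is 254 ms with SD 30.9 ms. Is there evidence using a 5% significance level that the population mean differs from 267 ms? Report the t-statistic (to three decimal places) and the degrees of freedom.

t = -1.735, df = 16

H0: μ = 267; H1: μ ≠ 267 (one-sample t-test, two-sided).
t = (x̄ − μ₀)/(s/√n) = (254 − 267)/(30.9/√17) = -1.735
df = n − 1 = 16
Two-sided p-value ≈ 0.1020
Since p ≈ 0.1020 > α = 0.05, fail to reject H0; the data do not provide sufficient evidence against H0.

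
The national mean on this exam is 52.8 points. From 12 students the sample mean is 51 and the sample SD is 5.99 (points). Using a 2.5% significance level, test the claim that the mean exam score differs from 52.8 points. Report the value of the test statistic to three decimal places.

H0: μ = 52.8; H1: μ ≠ 52.8 (one-sample t-test, two-sided).
t = (x̄ − μ₀)/(s/√n) = (51 − 52.8)/(5.99/√12) = -1.041
df = n − 1 = 11
Two-sided p-value ≈ 0.320
Since p ≈ 0.320 > α = 0.025, fail to reject H0; the evidence is not statistically significant.

-1.041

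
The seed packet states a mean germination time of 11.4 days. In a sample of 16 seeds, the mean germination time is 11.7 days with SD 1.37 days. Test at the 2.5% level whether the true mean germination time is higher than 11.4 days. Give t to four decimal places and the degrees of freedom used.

t = 0.8759, df = 15

H0: μ = 11.4; H1: μ > 11.4 (one-sample t-test, right-tailed).
t = (x̄ − μ₀)/(s/√n) = (11.7 − 11.4)/(1.37/√16) = 0.8759
df = n − 1 = 15
p-value = P(T ≥ 0.8759) ≈ 0.1974
Since p ≈ 0.1974 > α = 0.025, fail to reject H0; the data do not provide sufficient evidence against H0.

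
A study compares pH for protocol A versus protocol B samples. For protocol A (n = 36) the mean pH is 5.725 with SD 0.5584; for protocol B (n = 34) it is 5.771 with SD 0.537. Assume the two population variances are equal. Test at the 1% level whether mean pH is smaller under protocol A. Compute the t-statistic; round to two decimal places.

Let group 1 = protocol A, group 2 = protocol B. H0: μ_1 = μ_2; H1: μ_1 < μ_2 (two-sample pooled-variance t-test, left-tailed).
s_p² = [(36−1)·0.5584² + (34−1)·0.537²]/(36+34−2) = 0.300435
t = (5.725 − 5.771)/√[0.300435·(1/36 + 1/34)] = -0.35
df = n₁ + n₂ − 2 = 68
p-value = P(T ≤ -0.35) ≈ 0.3634
Since p ≈ 0.3634 > α = 0.01, fail to reject H0; the data do not provide sufficient evidence against H0.

-0.35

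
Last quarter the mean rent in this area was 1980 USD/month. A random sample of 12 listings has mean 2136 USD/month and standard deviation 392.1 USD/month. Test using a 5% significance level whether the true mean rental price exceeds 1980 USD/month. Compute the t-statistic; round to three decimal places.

H0: μ = 1980; H1: μ > 1980 (one-sample t-test, right-tailed).
t = (x̄ − μ₀)/(s/√n) = (2136 − 1980)/(392.1/√12) = 1.378
df = n − 1 = 11
p-value = P(T ≥ 1.378) ≈ 0.098
Since p ≈ 0.098 > α = 0.05, fail to reject H0; the data do not provide sufficient evidence against H0.

1.378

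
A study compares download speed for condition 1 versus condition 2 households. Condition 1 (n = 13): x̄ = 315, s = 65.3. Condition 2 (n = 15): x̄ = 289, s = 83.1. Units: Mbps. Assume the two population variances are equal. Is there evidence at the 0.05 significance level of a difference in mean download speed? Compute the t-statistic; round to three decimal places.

Let group 1 = condition 1, group 2 = condition 2. H0: μ_1 = μ_2; H1: μ_1 ≠ μ_2 (two-sample pooled-variance t-test, two-sided).
s_p² = [(13−1)·65.3² + (15−1)·83.1²]/(13+15−2) = 5686.45
t = (315 − 289)/√[5686.45·(1/13 + 1/15)] = 0.910
df = n₁ + n₂ − 2 = 26
Two-sided p-value ≈ 0.3712
Since p ≈ 0.3712 > α = 0.05, fail to reject H0; the evidence is not statistically significant.

0.910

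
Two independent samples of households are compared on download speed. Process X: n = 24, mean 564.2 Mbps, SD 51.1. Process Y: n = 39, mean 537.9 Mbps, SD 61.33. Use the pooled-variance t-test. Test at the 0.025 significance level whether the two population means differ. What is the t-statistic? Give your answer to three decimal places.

Let group 1 = process X, group 2 = process Y. H0: μ_1 = μ_2; H1: μ_1 ≠ μ_2 (two-sample pooled-variance t-test, two-sided).
s_p² = [(24−1)·51.1² + (39−1)·61.33²]/(24+39−2) = 3327.7
t = (564.2 − 537.9)/√[3327.7·(1/24 + 1/39)] = 1.757
df = n₁ + n₂ − 2 = 61
Two-sided p-value ≈ 0.084
Since p ≈ 0.084 > α = 0.025, fail to reject H0; the evidence is not statistically significant.

1.757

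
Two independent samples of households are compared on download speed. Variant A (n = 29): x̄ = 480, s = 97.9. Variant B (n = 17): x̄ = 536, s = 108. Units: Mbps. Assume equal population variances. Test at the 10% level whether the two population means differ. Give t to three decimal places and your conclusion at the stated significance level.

Let group 1 = variant A, group 2 = variant B. H0: μ_1 = μ_2; H1: μ_1 ≠ μ_2 (two-sample pooled-variance t-test, two-sided).
s_p² = [(29−1)·97.9² + (17−1)·108²]/(29+17−2) = 10340.6
t = (480 − 536)/√[10340.6·(1/29 + 1/17)] = -1.803
df = n₁ + n₂ − 2 = 44
Two-sided p-value ≈ 0.078
Since p ≈ 0.078 < α = 0.1, reject H0; the data support H1.

t = -1.803; reject H0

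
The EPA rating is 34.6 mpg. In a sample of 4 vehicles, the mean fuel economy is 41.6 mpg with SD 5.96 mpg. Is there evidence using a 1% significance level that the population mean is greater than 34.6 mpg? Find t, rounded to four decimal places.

H0: μ = 34.6; H1: μ > 34.6 (one-sample t-test, right-tailed).
t = (x̄ − μ₀)/(s/√n) = (41.6 − 34.6)/(5.96/√4) = 2.3490
df = n − 1 = 3
p-value = P(T ≥ 2.3490) ≈ 0.050
Since p ≈ 0.050 > α = 0.01, fail to reject H0; the evidence is not statistically significant.

2.3490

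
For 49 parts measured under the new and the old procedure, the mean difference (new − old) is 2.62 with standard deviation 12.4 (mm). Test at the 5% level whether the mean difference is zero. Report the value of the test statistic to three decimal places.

H0: μ_d = 0; H1: μ_d ≠ 0 (paired t-test on the differences, two-sided).
t = d̄/(s_d/√n) = 2.62/(12.4/√49) = 1.479
df = n − 1 = 48
Two-sided p-value ≈ 0.1457
Since p ≈ 0.1457 > α = 0.05, fail to reject H0; the evidence is not statistically significant.

1.479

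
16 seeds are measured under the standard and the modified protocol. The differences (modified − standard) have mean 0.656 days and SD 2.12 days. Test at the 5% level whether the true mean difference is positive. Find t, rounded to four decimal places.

1.2377

H0: μ_d = 0; H1: μ_d > 0 (paired t-test on the differences, right-tailed).
t = d̄/(s_d/√n) = 0.656/(2.12/√16) = 1.2377
df = n − 1 = 15
p-value = P(T ≥ 1.2377) ≈ 0.1174
Since p ≈ 0.1174 > α = 0.05, fail to reject H0; the evidence is not statistically significant.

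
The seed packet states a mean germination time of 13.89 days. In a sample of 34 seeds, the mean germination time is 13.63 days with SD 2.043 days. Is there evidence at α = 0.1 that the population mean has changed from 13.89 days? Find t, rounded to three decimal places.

H0: μ = 13.89; H1: μ ≠ 13.89 (one-sample t-test, two-sided).
t = (x̄ − μ₀)/(s/√n) = (13.63 − 13.89)/(2.043/√34) = -0.742
df = n − 1 = 33
Two-sided p-value ≈ 0.463
Since p ≈ 0.463 > α = 0.1, fail to reject H0; the data do not provide sufficient evidence against H0.

-0.742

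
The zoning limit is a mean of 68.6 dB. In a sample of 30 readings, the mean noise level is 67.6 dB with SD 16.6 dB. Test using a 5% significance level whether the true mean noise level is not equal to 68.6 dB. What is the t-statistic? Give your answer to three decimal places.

H0: μ = 68.6; H1: μ ≠ 68.6 (one-sample t-test, two-sided).
t = (x̄ − μ₀)/(s/√n) = (67.6 − 68.6)/(16.6/√30) = -0.330
df = n − 1 = 29
Two-sided p-value ≈ 0.7438
Since p ≈ 0.7438 > α = 0.05, fail to reject H0; the data do not provide sufficient evidence against H0.

-0.330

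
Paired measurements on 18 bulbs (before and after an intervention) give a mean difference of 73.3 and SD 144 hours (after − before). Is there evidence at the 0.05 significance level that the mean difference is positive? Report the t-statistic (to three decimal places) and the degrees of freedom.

H0: μ_d = 0; H1: μ_d > 0 (paired t-test on the differences, right-tailed).
t = d̄/(s_d/√n) = 73.3/(144/√18) = 2.160
df = n − 1 = 17
p-value = P(T ≥ 2.160) ≈ 0.023
Since p ≈ 0.023 < α = 0.05, reject H0; the evidence is statistically significant.

t = 2.160, df = 17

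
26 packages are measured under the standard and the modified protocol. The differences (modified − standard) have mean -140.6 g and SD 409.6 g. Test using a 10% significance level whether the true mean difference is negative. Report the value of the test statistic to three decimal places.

-1.750

H0: μ_d = 0; H1: μ_d < 0 (paired t-test on the differences, left-tailed).
t = d̄/(s_d/√n) = -140.6/(409.6/√26) = -1.750
df = n − 1 = 25
p-value = P(T ≤ -1.750) ≈ 0.046
Since p ≈ 0.046 < α = 0.1, reject H0; the data support H1.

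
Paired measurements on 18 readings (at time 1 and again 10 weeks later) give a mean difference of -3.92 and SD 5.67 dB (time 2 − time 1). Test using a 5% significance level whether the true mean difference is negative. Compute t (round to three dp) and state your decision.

t = -2.933; reject H0

H0: μ_d = 0; H1: μ_d < 0 (paired t-test on the differences, left-tailed).
t = d̄/(s_d/√n) = -3.92/(5.67/√18) = -2.933
df = n − 1 = 17
p-value = P(T ≤ -2.933) ≈ 0.005
Since p ≈ 0.005 < α = 0.05, reject H0; the evidence is statistically significant.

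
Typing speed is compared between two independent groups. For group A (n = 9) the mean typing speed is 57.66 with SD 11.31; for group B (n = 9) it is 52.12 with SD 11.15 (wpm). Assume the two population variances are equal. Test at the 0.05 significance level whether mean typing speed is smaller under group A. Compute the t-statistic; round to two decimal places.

1.05

Let group 1 = group A, group 2 = group B. H0: μ_1 = μ_2; H1: μ_1 < μ_2 (two-sample pooled-variance t-test, left-tailed).
s_p² = [(9−1)·11.31² + (9−1)·11.15²]/(9+9−2) = 126.119
t = (57.66 − 52.12)/√[126.119·(1/9 + 1/9)] = 1.05
df = n₁ + n₂ − 2 = 16
p-value = P(T ≤ 1.05) ≈ 0.845
Since p ≈ 0.845 > α = 0.05, fail to reject H0; the evidence is not statistically significant.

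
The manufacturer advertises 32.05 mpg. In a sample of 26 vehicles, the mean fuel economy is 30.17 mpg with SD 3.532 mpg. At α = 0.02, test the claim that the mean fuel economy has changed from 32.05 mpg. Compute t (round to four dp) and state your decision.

H0: μ = 32.05; H1: μ ≠ 32.05 (one-sample t-test, two-sided).
t = (x̄ − μ₀)/(s/√n) = (30.17 − 32.05)/(3.532/√26) = -2.7141
df = n − 1 = 25
Two-sided p-value ≈ 0.0119
Since p ≈ 0.0119 < α = 0.02, reject H0; the data support H1.

t = -2.7141; reject H0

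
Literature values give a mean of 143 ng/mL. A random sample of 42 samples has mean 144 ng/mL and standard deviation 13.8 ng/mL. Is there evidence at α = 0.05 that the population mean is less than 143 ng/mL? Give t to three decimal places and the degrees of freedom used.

t = 0.470, df = 41

H0: μ = 143; H1: μ < 143 (one-sample t-test, left-tailed).
t = (x̄ − μ₀)/(s/√n) = (144 − 143)/(13.8/√42) = 0.470
df = n − 1 = 41
p-value = P(T ≤ 0.470) ≈ 0.6794
Since p ≈ 0.6794 > α = 0.05, fail to reject H0; the data do not provide sufficient evidence against H0.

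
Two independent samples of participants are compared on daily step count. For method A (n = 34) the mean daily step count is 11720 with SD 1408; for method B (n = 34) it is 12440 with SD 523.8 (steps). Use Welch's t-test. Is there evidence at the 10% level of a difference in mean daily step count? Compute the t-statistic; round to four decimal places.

-2.7946

Let group 1 = method A, group 2 = method B. H0: μ_1 = μ_2; H1: μ_1 ≠ μ_2 (Welch's two-sample t-test, two-sided).
t = (x̄_1 − x̄_2)/√(s_1²/n_1 + s_2²/n_2) = (11720 − 12440)/√(1408²/34 + 523.8²/34) = -2.7946
Welch–Satterthwaite df ≈ 41.96
Two-sided p-value ≈ 0.0078
Since p ≈ 0.0078 < α = 0.1, reject H0; the evidence is statistically significant.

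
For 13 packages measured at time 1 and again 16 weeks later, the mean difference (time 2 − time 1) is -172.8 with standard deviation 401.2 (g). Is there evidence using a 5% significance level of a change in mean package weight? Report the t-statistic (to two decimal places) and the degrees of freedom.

t = -1.55, df = 12

H0: μ_d = 0; H1: μ_d ≠ 0 (paired t-test on the differences, two-sided).
t = d̄/(s_d/√n) = -172.8/(401.2/√13) = -1.55
df = n − 1 = 12
Two-sided p-value ≈ 0.146
Since p ≈ 0.146 > α = 0.05, fail to reject H0; the evidence is not statistically significant.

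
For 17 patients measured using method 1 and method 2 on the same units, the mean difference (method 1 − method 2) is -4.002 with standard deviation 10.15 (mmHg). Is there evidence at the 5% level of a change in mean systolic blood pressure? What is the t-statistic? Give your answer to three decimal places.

H0: μ_d = 0; H1: μ_d ≠ 0 (paired t-test on the differences, two-sided).
t = d̄/(s_d/√n) = -4.002/(10.15/√17) = -1.626
df = n − 1 = 16
Two-sided p-value ≈ 0.124
Since p ≈ 0.124 > α = 0.05, fail to reject H0; the evidence is not statistically significant.

-1.626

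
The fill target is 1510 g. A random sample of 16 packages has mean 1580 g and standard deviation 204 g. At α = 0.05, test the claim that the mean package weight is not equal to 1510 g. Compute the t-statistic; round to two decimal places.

H0: μ = 1510; H1: μ ≠ 1510 (one-sample t-test, two-sided).
t = (x̄ − μ₀)/(s/√n) = (1580 − 1510)/(204/√16) = 1.37
df = n − 1 = 15
Two-sided p-value ≈ 0.1901
Since p ≈ 0.1901 > α = 0.05, fail to reject H0; the data do not provide sufficient evidence against H0.

1.37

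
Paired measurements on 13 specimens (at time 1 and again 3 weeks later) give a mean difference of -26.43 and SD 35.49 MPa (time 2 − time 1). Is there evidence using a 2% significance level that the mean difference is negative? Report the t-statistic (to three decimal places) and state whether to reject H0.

H0: μ_d = 0; H1: μ_d < 0 (paired t-test on the differences, left-tailed).
t = d̄/(s_d/√n) = -26.43/(35.49/√13) = -2.685
df = n − 1 = 12
p-value = P(T ≤ -2.685) ≈ 0.010
Since p ≈ 0.010 < α = 0.02, reject H0; the evidence is statistically significant.

t = -2.685; reject H0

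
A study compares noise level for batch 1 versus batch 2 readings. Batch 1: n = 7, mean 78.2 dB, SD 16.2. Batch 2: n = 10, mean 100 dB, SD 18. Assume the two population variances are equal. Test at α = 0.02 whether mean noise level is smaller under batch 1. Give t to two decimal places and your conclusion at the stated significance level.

Let group 1 = batch 1, group 2 = batch 2. H0: μ_1 = μ_2; H1: μ_1 < μ_2 (two-sample pooled-variance t-test, left-tailed).
s_p² = [(7−1)·16.2² + (10−1)·18²]/(7+10−2) = 299.376
t = (78.2 − 100)/√[299.376·(1/7 + 1/10)] = -2.56
df = n₁ + n₂ − 2 = 15
p-value = P(T ≤ -2.56) ≈ 0.011
Since p ≈ 0.011 < α = 0.02, reject H0; the data support H1.

t = -2.56; reject H0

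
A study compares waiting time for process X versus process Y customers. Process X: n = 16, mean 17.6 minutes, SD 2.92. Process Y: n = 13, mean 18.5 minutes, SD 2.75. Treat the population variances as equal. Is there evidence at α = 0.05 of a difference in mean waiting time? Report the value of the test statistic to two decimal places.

Let group 1 = process X, group 2 = process Y. H0: μ_1 = μ_2; H1: μ_1 ≠ μ_2 (two-sample pooled-variance t-test, two-sided).
s_p² = [(16−1)·2.92² + (13−1)·2.75²]/(16+13−2) = 8.098
t = (17.6 − 18.5)/√[8.098·(1/16 + 1/13)] = -0.85
df = n₁ + n₂ − 2 = 27
Two-sided p-value ≈ 0.4044
Since p ≈ 0.4044 > α = 0.05, fail to reject H0; the evidence is not statistically significant.

-0.85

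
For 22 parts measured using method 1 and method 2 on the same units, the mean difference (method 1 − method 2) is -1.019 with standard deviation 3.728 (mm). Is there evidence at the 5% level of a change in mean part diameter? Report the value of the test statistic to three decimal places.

-1.282

H0: μ_d = 0; H1: μ_d ≠ 0 (paired t-test on the differences, two-sided).
t = d̄/(s_d/√n) = -1.019/(3.728/√22) = -1.282
df = n − 1 = 21
Two-sided p-value ≈ 0.2138
Since p ≈ 0.2138 > α = 0.05, fail to reject H0; the data do not provide sufficient evidence against H0.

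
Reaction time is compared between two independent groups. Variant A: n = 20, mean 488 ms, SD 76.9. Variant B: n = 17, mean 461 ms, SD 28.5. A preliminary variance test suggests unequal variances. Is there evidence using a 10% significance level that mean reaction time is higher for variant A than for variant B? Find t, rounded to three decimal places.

Let group 1 = variant A, group 2 = variant B. H0: μ_1 = μ_2; H1: μ_1 > μ_2 (Welch's two-sample t-test, right-tailed).
t = (x̄_1 − x̄_2)/√(s_1²/n_1 + s_2²/n_2) = (488 − 461)/√(76.9²/20 + 28.5²/17) = 1.457
Welch–Satterthwaite df ≈ 24.87
p-value = P(T ≥ 1.457) ≈ 0.0788
Since p ≈ 0.0788 < α = 0.1, reject H0; the evidence is statistically significant.

1.457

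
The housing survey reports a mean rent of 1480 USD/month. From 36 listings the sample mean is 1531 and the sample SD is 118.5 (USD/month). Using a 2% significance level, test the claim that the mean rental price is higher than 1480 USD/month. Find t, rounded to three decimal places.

H0: μ = 1480; H1: μ > 1480 (one-sample t-test, right-tailed).
t = (x̄ − μ₀)/(s/√n) = (1531 − 1480)/(118.5/√36) = 2.582
df = n − 1 = 35
p-value = P(T ≥ 2.582) ≈ 0.007
Since p ≈ 0.007 < α = 0.02, reject H0; the evidence is statistically significant.

2.582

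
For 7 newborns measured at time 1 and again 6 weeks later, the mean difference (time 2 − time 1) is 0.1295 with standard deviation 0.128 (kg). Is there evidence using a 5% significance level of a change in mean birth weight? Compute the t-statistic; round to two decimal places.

H0: μ_d = 0; H1: μ_d ≠ 0 (paired t-test on the differences, two-sided).
t = d̄/(s_d/√n) = 0.1295/(0.128/√7) = 2.68
df = n − 1 = 6
Two-sided p-value ≈ 0.0367
Since p ≈ 0.0367 < α = 0.05, reject H0; the data support H1.

2.68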